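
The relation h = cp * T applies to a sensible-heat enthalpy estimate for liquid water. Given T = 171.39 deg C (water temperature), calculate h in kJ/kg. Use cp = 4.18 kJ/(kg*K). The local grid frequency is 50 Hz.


h = cp * T
h = 4.18 * 171.39
h = 716.41 kJ/kg


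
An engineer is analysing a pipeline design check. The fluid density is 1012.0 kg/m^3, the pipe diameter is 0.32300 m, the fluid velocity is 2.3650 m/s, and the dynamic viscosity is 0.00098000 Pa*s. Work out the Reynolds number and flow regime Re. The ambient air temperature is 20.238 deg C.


Step 1: Re = rho*vel*D/mu = 1012.0*2.365*0.323/0.00098 = 7.8884e+05
Step 2: Re = 7.8884e+05 > 4000, so flow is turbulent.
Re = 7.8884e+05 (turbulent)


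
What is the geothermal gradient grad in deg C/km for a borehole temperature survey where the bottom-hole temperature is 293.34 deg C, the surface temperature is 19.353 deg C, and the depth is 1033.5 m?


grad = (T_d - T_surf) / d * 1000
grad = (293.34 - 19.353) / 1033.5 * 1000
grad = 265.11 deg C/km


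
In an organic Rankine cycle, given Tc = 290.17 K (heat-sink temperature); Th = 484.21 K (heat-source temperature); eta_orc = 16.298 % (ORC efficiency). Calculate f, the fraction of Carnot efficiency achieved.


f = (eta_orc/100) / (1 - Tc/Th)
f = (16.298/100) / (1 - 290.17/484.21)
f = 0.40670


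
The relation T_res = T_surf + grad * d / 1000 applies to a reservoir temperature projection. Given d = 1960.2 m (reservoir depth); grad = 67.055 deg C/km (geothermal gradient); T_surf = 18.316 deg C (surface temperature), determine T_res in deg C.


T_res = T_surf + grad * d / 1000
T_res = 18.316 + 67.055 * 1960.2 / 1000
T_res = 149.76 deg C


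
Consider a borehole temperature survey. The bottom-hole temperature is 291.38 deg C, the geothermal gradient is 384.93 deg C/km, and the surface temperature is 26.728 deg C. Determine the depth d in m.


d = (T_d - T_surf) / grad * 1000
d = (291.38 - 26.728) / 384.93 * 1000
d = 687.53 m


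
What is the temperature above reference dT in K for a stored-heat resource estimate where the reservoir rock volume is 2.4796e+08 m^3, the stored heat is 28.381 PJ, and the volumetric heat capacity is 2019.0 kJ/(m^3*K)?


dT = Q_s * 1e12 / (Vr * rhoc)
dT = 28.381 * 1e12 / (2.4796e+08 * 2019.0)
dT = 56.690 K


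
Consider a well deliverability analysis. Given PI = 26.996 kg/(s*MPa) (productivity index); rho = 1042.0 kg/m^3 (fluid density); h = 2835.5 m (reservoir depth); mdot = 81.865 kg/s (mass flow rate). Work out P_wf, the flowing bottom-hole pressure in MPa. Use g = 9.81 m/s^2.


Step 1: P_i = rho*g*h/1e6 = 1042.0*9.81*2835.5/1e6 = 28.98454 MPa
Step 2: P_wf = P_i - mdot/PI = 28.98454 - 81.865/26.996 = 25.952 MPa
P_wf = 25.952 MPa


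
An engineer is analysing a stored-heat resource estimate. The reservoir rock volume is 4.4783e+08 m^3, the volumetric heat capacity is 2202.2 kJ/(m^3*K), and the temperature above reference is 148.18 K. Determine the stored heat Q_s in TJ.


Q_s = Vr * rhoc * dT / 1e12
Q_s = 4.4783e+08 * 2202.2 * 148.18 / 1e12
Q_s = 146.1368 PJ
Convert: 146.1368 PJ * 1000.0 = 1.4614e+05 TJ
Q_s = 1.4614e+05 TJ


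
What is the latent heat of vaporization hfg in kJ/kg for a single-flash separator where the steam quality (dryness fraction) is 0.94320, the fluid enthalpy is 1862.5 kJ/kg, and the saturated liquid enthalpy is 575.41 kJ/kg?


hfg = (h - hf) / x
hfg = (1862.5 - 575.41) / 0.94320
hfg = 1364.6 kJ/kg


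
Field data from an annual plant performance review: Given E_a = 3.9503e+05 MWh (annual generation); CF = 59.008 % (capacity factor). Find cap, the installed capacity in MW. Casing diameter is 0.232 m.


cap = E_a / (CF/100 * 8760)
cap = 3.9503e+05 / (59.008/100 * 8760)
cap = 76.421 MW


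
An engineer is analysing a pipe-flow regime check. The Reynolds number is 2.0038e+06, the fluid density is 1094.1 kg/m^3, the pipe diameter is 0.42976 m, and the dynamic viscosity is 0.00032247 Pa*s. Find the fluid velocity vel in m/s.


vel = Re * mu / (rho * D)
vel = 2.0038e+06 * 0.00032247 / (1094.1 * 0.42976)
vel = 1.3742 m/s


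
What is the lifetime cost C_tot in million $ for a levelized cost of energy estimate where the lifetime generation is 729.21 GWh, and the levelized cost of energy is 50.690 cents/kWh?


C_tot = LCOE / 100 * E_tot
C_tot = 50.690 / 100 * 729.21
C_tot = 369.64 million $


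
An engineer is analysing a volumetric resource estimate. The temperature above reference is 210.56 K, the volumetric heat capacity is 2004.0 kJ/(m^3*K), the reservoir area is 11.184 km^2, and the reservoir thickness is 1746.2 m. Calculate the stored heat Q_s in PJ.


Step 1: Vr = A*1e6*hr = 11.184*1e6*1746.2 = 1.952950e+10 m^3
Step 2: Q_s = Vr*rhoc*dT/1e12 = 1.952950e+10*2004.0*210.56/1e12 = 8240.7 PJ
Q_s = 8240.7 PJ


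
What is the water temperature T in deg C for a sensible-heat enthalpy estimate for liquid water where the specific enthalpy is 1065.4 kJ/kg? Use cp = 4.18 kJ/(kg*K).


T = h / cp
T = 1065.4 / 4.18
T = 254.88 deg C


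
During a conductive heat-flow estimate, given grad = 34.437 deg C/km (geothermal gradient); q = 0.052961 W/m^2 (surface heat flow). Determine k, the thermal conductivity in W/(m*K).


k = q * 1000 / grad
k = 0.052961 * 1000 / 34.437
k = 1.5379 W/(m*K)


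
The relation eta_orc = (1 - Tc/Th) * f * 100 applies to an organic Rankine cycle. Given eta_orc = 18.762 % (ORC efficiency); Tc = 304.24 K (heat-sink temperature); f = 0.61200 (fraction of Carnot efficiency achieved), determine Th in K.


Th = Tc / (1 - (eta_orc/100)/f)
Th = 304.24 / (1 - (18.762/100)/0.61200)
Th = 438.75 K


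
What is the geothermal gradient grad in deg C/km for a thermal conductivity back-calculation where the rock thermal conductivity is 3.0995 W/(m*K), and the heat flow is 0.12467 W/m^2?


grad = q / k * 1000
grad = 0.12467 / 3.0995 * 1000
grad = 40.223 deg C/km


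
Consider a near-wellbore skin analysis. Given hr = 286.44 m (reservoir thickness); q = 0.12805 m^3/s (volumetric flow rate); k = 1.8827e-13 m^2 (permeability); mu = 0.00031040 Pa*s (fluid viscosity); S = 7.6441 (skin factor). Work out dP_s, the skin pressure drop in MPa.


dP_s = S * q * mu / (2*pi*k*hr) / 1000
dP_s = 7.6441 * 0.12805 * 0.00031040 / (2*pi*1.8827e-13*286.44) / 1000
dP_s = 896.6707 kPa
Convert: 896.6707 kPa * 0.001 = 0.89667 MPa
dP_s = 0.89667 MPa


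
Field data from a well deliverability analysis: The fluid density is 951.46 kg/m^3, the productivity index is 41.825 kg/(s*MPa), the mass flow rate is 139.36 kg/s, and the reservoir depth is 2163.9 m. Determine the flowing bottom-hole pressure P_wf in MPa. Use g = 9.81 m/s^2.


Step 1: P_i = rho*g*h/1e6 = 951.46*9.81*2163.9/1e6 = 20.19746 MPa
Step 2: P_wf = P_i - mdot/PI = 20.19746 - 139.36/41.825 = 16.865 MPa
P_wf = 16.865 MPa


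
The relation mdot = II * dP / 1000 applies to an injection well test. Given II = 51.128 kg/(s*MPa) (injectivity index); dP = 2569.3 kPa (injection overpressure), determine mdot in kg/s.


mdot = II * dP / 1000
mdot = 51.128 * 2569.3 / 1000
mdot = 131.36 kg/s


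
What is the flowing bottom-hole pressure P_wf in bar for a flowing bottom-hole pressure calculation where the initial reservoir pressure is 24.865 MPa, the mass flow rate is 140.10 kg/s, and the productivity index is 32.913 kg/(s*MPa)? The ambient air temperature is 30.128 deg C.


P_wf = P_i - mdot / PI
P_wf = 24.865 - 140.10 / 32.913
P_wf = 20.60832 MPa
Convert: 20.60832 MPa * 10.0 = 206.08 bar
P_wf = 206.08 bar


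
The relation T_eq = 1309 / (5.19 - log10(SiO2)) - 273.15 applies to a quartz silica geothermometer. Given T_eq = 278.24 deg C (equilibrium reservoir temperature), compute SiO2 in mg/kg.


SiO2 = 10^(5.19 - 1309/(T_eq + 273.15))
SiO2 = 10^(5.19 - 1309/(278.24 + 273.15))
SiO2 = 654.64 mg/kg


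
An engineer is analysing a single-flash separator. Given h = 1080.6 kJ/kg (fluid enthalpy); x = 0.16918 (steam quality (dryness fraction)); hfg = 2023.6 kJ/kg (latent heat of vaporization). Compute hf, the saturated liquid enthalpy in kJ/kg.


hf = h - x * hfg
hf = 1080.6 - 0.16918 * 2023.6
hf = 738.25 kJ/kg


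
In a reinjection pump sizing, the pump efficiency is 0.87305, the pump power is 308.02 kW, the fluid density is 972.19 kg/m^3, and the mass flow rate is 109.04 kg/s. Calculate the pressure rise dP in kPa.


dP = P_pump * rho * eta / mdot
dP = 308.02 * 972.19 * 0.87305 / 109.04
dP = 2397.6 kPa


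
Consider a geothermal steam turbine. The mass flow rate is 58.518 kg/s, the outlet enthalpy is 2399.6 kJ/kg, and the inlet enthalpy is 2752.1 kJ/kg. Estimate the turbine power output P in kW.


P = mdot * (h_in - h_out) / 1000
P = 58.518 * (2752.1 - 2399.6) / 1000
P = 20.62759 MW
Convert: 20.62759 MW * 1000.0 = 20628 kW
P = 20628 kW


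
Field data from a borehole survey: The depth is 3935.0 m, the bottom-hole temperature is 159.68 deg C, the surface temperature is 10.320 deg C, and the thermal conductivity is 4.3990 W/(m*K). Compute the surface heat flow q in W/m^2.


Step 1: grad = (T_d - T_surf)/d * 1000 = (159.68 - 10.32)/3935.0 * 1000 = 37.95680 deg C/km
Step 2: q = k * grad / 1000 = 4.399 * 37.95680 / 1000 = 0.16697 W/m^2
q = 0.16697 W/m^2


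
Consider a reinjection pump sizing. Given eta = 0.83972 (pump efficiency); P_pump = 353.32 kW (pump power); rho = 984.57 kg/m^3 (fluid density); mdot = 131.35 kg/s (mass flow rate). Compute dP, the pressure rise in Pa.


dP = P_pump * rho * eta / mdot
dP = 353.32 * 984.57 * 0.83972 / 131.35
dP = 2223.920 kPa
Convert: 2223.920 kPa * 1000.0 = 2.2239e+06 Pa
dP = 2.2239e+06 Pa


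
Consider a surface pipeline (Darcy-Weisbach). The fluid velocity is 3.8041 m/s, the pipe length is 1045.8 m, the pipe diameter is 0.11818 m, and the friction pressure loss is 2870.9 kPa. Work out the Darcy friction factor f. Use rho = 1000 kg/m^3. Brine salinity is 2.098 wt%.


f = dP*1000 / ((L/D)*(rho*vel^2/2))
f = 2870.9*1000 / ((1045.8/0.11818)*(1000*3.8041^2/2))
f = 0.044837


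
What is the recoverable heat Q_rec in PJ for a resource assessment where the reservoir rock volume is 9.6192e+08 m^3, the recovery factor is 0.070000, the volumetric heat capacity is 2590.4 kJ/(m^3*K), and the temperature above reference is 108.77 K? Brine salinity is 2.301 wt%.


Step 1: Q_s = Vr*rhoc*dT/1e12 = 9.6192e+08*2590.4*108.77/1e12 = 271.0285 PJ
Step 2: Q_rec = Q_s * RF = 271.0285 * 0.07 = 18.972 PJ
Q_rec = 18.972 PJ


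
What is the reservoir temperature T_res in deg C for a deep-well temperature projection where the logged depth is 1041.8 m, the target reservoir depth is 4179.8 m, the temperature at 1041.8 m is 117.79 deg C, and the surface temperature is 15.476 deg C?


Step 1: grad = (T_d1 - T_surf)/d1 * 1000 = (117.79 - 15.476)/1041.8 * 1000 = 98.20887 deg C/km
Step 2: T_res = T_surf + grad*d2/1000 = 15.476 + 98.20887*4179.8/1000 = 425.97 deg C
T_res = 425.97 deg C


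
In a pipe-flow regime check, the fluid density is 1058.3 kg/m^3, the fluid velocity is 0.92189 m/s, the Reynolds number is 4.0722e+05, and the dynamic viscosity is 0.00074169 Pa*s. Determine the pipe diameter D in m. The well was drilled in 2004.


D = Re * mu / (rho * vel)
D = 4.0722e+05 * 0.00074169 / (1058.3 * 0.92189)
D = 0.30957 m


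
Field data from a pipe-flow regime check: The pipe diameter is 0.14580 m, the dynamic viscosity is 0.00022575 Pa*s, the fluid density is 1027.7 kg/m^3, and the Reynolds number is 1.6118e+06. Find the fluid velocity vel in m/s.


vel = Re * mu / (rho * D)
vel = 1.6118e+06 * 0.00022575 / (1027.7 * 0.14580)
vel = 2.4284 m/s


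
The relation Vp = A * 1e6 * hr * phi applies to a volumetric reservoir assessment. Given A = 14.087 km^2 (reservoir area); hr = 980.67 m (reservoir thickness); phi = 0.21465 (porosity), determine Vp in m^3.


Vp = A * 1e6 * hr * phi
Vp = 14.087 * 1e6 * 980.67 * 0.21465
Vp = 2.9653e+09 m^3


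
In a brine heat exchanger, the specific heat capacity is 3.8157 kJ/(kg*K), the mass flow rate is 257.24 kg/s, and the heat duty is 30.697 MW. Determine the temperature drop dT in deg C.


dT = Q * 1000 / (mdot * cp)
dT = 30.697 * 1000 / (257.24 * 3.8157)
dT = 31.27398 K
Convert (temperature difference, 1 K = 1 deg C): 31.27398 K = 31.27398 deg C
dT = 31.274 deg C


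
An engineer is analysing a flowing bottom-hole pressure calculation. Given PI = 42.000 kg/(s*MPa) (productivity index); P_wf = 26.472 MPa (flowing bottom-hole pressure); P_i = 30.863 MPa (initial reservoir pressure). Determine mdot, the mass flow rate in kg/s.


mdot = (P_i - P_wf) * PI
mdot = (30.863 - 26.472) * 42.000
mdot = 184.42 kg/s


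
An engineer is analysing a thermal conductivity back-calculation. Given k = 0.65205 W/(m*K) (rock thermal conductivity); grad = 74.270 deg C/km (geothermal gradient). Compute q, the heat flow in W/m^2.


q = k * grad / 1000
q = 0.65205 * 74.270 / 1000
q = 0.048428 W/m^2


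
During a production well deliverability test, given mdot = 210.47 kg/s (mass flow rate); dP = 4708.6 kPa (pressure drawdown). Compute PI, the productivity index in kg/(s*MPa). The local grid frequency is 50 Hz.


PI = mdot * 1000 / dP
PI = 210.47 * 1000 / 4708.6
PI = 44.699 kg/(s*MPa)


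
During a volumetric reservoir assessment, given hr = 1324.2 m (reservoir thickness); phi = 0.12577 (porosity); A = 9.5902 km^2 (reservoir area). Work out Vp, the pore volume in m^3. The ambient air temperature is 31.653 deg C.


Vp = A * 1e6 * hr * phi
Vp = 9.5902 * 1e6 * 1324.2 * 0.12577
Vp = 1.5972e+09 m^3


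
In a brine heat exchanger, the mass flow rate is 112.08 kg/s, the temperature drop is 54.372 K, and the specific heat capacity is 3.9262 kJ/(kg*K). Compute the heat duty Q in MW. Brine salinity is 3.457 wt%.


Q = mdot * cp * dT / 1000
Q = 112.08 * 3.9262 * 54.372 / 1000
Q = 23.926 MW


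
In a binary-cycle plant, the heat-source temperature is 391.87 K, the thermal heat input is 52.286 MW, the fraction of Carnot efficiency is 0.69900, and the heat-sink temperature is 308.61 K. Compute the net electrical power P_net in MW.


Step 1: eta = (1 - Tc/Th)*f = (1 - 308.61/391.87)*0.699 = 0.1485154
Step 2: P_net = eta * Q_in = 0.1485154 * 52.286 = 7.7653 MW
P_net = 7.7653 MW


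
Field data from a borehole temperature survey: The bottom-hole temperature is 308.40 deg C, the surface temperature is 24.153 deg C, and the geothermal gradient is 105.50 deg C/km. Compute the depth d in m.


d = (T_d - T_surf) / grad * 1000
d = (308.40 - 24.153) / 105.50 * 1000
d = 2694.3 m


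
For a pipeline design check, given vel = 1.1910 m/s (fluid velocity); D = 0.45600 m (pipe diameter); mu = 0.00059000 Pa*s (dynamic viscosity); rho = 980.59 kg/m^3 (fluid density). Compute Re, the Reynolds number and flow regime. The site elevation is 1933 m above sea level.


Step 1: Re = rho*vel*D/mu = 980.59*1.191*0.456/0.00059 = 9.0263e+05
Step 2: Re = 9.0263e+05 > 4000, so flow is turbulent.
Re = 9.0263e+05 (turbulent)


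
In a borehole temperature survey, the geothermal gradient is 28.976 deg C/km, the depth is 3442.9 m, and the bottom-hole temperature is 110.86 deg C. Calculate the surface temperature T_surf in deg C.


T_surf = T_d - grad * d / 1000
T_surf = 110.86 - 28.976 * 3442.9 / 1000
T_surf = 11.099 deg C


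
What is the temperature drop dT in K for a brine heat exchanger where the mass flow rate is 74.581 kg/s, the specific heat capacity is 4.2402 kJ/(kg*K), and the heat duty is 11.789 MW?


dT = Q * 1000 / (mdot * cp)
dT = 11.789 * 1000 / (74.581 * 4.2402)
dT = 37.279 K


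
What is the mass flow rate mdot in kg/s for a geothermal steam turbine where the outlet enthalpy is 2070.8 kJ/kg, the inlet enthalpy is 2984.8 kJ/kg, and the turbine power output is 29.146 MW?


mdot = P * 1000 / (h_in - h_out)
mdot = 29.146 * 1000 / (2984.8 - 2070.8)
mdot = 31.888 kg/s


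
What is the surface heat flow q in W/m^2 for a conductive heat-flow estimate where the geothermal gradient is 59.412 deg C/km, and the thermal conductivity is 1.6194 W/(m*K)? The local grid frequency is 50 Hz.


q = k * grad / 1000
q = 1.6194 * 59.412 / 1000
q = 0.096212 W/m^2


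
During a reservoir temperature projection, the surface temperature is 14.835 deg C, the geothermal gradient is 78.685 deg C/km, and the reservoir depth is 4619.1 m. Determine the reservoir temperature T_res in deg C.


T_res = T_surf + grad * d / 1000
T_res = 14.835 + 78.685 * 4619.1 / 1000
T_res = 378.29 deg C


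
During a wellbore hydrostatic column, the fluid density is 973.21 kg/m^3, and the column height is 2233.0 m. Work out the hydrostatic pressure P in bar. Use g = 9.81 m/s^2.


P = rho * g * h / 1e6
P = 973.21 * 9.81 * 2233.0 / 1e6
P = 21.31888 MPa
Convert: 21.31888 MPa * 10.0 = 213.19 bar
P = 213.19 bar


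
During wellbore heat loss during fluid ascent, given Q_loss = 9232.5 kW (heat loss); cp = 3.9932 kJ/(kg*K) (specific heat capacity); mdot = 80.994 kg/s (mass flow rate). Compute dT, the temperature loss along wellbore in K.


dT = Q_loss / (mdot * cp)
dT = 9232.5 / (80.994 * 3.9932)
dT = 28.546 K


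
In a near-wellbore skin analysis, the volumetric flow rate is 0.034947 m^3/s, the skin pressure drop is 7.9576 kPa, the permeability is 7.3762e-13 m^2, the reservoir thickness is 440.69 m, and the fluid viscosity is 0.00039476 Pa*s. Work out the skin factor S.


S = dP_s * 1000 * 2*pi*k*hr / (q*mu)
S = 7.9576 * 1000 * 2*pi*7.3762e-13*440.69 / (0.034947*0.00039476)
S = 1.1781


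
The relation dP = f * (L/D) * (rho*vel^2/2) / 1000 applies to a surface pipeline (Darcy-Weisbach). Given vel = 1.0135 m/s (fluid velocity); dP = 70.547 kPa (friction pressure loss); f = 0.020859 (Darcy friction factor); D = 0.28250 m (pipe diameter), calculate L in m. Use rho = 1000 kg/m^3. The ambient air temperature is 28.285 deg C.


L = dP*1000*D / (f*rho*vel^2/2)
L = 70.547*1000*0.28250 / (0.020859*1000*1.0135^2/2)
L = 1860.3 m


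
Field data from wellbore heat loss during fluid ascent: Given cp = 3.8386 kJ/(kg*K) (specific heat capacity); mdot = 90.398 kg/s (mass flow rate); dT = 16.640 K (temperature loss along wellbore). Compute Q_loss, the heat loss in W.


Q_loss = mdot * cp * dT
Q_loss = 90.398 * 3.8386 * 16.640
Q_loss = 5774.109 kW
Convert: 5774.109 kW * 1000.0 = 5.7741e+06 W
Q_loss = 5.7741e+06 W


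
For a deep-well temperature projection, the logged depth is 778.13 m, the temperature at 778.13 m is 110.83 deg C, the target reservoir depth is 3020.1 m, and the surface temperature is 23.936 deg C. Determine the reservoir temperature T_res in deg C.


Step 1: grad = (T_d1 - T_surf)/d1 * 1000 = (110.83 - 23.936)/778.13 * 1000 = 111.6703 deg C/km
Step 2: T_res = T_surf + grad*d2/1000 = 23.936 + 111.6703*3020.1/1000 = 361.19 deg C
T_res = 361.19 deg C


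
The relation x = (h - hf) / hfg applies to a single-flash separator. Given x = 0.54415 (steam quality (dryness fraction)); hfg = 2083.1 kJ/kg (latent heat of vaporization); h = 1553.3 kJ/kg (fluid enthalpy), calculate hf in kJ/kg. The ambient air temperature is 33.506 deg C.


hf = h - x * hfg
hf = 1553.3 - 0.54415 * 2083.1
hf = 419.78 kJ/kg


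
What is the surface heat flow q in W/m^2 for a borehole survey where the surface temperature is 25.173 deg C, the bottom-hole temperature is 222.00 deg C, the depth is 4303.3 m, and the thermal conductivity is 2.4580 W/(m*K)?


Step 1: grad = (T_d - T_surf)/d * 1000 = (222.0 - 25.173)/4303.3 * 1000 = 45.73862 deg C/km
Step 2: q = k * grad / 1000 = 2.458 * 45.73862 / 1000 = 0.11243 W/m^2
q = 0.11243 W/m^2


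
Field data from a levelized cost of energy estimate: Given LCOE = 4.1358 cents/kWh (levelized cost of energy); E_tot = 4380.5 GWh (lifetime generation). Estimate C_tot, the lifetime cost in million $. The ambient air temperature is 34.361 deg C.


C_tot = LCOE / 100 * E_tot
C_tot = 4.1358 / 100 * 4380.5
C_tot = 181.17 million $


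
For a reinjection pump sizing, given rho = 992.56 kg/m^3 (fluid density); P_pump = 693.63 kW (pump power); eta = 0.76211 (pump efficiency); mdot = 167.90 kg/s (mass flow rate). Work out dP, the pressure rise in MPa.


dP = P_pump * rho * eta / mdot
dP = 693.63 * 992.56 * 0.76211 / 167.90
dP = 3125.011 kPa
Convert: 3125.011 kPa * 0.001 = 3.1250 MPa
dP = 3.1250 MPa


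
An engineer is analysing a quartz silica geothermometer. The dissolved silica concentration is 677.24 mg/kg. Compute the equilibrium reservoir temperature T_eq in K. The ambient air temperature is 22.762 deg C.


T_eq = 1309 / (5.19 - log10(SiO2)) - 273.15
T_eq = 1309 / (5.19 - log10(677.24)) - 273.15
T_eq = 281.6856 deg C
Convert to K: 281.6856 + 273.15 = 554.84 K
T_eq = 554.84 K


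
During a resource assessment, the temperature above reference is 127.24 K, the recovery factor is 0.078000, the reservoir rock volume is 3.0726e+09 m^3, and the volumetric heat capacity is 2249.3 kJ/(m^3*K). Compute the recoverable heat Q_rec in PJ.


Step 1: Q_s = Vr*rhoc*dT/1e12 = 3.0726e+09*2249.3*127.24/1e12 = 879.3810 PJ
Step 2: Q_rec = Q_s * RF = 879.3810 * 0.078 = 68.592 PJ
Q_rec = 68.592 PJ


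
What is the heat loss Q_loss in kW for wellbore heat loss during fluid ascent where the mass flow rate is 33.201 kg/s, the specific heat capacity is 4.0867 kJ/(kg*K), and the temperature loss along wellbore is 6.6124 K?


Q_loss = mdot * cp * dT
Q_loss = 33.201 * 4.0867 * 6.6124
Q_loss = 897.19 kW


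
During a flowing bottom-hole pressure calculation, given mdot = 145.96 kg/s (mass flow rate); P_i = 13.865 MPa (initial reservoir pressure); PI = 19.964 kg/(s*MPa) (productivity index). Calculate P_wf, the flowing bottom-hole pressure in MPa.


P_wf = P_i - mdot / PI
P_wf = 13.865 - 145.96 / 19.964
P_wf = 6.5538 MPa


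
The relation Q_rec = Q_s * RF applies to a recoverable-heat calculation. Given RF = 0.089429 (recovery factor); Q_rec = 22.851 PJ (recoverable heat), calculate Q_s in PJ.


Q_s = Q_rec / RF
Q_s = 22.851 / 0.089429
Q_s = 255.52 PJ


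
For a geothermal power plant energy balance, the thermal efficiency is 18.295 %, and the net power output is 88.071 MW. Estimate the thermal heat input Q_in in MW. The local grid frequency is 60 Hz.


Q_in = W_net / (eta / 100)
Q_in = 88.071 / (18.295 / 100)
Q_in = 481.39 MW


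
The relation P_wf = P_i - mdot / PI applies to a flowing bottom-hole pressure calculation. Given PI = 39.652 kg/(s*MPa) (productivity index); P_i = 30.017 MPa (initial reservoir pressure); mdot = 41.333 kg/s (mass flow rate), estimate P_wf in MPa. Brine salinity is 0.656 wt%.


P_wf = P_i - mdot / PI
P_wf = 30.017 - 41.333 / 39.652
P_wf = 28.975 MPa


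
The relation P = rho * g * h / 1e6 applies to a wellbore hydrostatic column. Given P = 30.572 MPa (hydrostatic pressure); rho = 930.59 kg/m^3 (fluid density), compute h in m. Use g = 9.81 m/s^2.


h = P * 1e6 / (g * rho)
h = 30.572 * 1e6 / (9.81 * 930.59)
h = 3348.9 m


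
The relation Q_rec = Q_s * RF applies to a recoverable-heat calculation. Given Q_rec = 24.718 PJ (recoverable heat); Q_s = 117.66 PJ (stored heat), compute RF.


RF = Q_rec / Q_s
RF = 24.718 / 117.66
RF = 0.21008


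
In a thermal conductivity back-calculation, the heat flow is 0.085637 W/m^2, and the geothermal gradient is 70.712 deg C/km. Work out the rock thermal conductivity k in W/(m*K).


k = q / (grad / 1000)
k = 0.085637 / (70.712 / 1000)
k = 1.2111 W/(m*K)


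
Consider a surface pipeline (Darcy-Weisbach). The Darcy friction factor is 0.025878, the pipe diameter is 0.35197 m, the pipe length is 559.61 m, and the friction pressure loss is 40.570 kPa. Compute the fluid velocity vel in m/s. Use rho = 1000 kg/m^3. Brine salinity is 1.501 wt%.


vel = sqrt(dP*1000*2*D / (f*L*rho))
vel = sqrt(40.570*1000*2*0.35197 / (0.025878*559.61*1000))
vel = 1.4043 m/s


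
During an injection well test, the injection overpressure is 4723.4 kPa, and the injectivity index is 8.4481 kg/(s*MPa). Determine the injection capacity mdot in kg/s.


mdot = II * dP / 1000
mdot = 8.4481 * 4723.4 / 1000
mdot = 39.904 kg/s


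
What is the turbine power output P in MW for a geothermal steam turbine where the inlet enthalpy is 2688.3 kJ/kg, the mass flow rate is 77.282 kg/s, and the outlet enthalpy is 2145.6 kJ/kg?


P = mdot * (h_in - h_out) / 1000
P = 77.282 * (2688.3 - 2145.6) / 1000
P = 41.941 MW


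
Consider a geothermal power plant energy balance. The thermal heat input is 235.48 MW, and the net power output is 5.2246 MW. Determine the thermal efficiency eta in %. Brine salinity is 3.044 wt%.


eta = W_net / Q_in * 100
eta = 5.2246 / 235.48 * 100
eta = 2.2187 %


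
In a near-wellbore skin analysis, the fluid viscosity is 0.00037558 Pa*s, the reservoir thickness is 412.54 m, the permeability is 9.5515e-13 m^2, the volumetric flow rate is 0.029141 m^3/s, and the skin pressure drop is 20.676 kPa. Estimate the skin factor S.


S = dP_s * 1000 * 2*pi*k*hr / (q*mu)
S = 20.676 * 1000 * 2*pi*9.5515e-13*412.54 / (0.029141*0.00037558)
S = 4.6771


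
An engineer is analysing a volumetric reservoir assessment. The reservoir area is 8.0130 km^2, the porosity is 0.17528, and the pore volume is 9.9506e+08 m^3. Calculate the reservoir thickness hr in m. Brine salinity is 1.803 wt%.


hr = Vp / (A * 1e6 * phi)
hr = 9.9506e+08 / (8.0130 * 1e6 * 0.17528)
hr = 708.47 m


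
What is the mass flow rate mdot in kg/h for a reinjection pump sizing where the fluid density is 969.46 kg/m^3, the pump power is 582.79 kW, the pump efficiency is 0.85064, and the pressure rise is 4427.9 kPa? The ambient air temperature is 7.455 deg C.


mdot = P_pump * rho * eta / dP
mdot = 582.79 * 969.46 * 0.85064 / 4427.9
mdot = 108.5400 kg/s
Convert: 108.5400 kg/s * 3600.0 = 3.9074e+05 kg/h
mdot = 3.9074e+05 kg/h


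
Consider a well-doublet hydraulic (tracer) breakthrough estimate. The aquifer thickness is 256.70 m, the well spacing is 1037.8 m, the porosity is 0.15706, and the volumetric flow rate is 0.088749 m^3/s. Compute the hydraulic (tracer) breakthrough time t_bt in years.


t_bt = pi * hr * phi * L^2 / (3 * Qv) / (365.25*86400)
t_bt = pi * 256.70 * 0.15706 * 1037.8^2 / (3 * 0.088749) / (365.25*86400)
t_bt = 16.236 years


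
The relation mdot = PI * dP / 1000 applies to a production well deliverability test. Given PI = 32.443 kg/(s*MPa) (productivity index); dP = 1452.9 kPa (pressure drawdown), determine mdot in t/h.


mdot = PI * dP / 1000
mdot = 32.443 * 1452.9 / 1000
mdot = 47.13643 kg/s
Convert: 47.13643 kg/s * 3.6 = 169.69 t/h
mdot = 169.69 t/h


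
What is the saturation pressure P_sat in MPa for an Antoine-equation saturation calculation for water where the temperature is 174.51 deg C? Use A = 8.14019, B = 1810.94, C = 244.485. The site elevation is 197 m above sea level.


P_sat = 10^(A - B/(C + T)) / 760 * 0.101325
P_sat = 10^(8.14019 - 1810.94/(244.485 + 174.51)) / 760 * 0.101325
P_sat = 0.87698 MPa


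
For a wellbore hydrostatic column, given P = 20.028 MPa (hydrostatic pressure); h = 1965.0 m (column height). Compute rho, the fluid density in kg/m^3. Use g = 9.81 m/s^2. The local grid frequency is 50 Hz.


rho = P * 1e6 / (g * h)
rho = 20.028 * 1e6 / (9.81 * 1965.0)
rho = 1039.0 kg/m^3


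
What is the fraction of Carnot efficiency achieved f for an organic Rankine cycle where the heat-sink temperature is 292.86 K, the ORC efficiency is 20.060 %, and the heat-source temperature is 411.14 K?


f = (eta_orc/100) / (1 - Tc/Th)
f = (20.060/100) / (1 - 292.86/411.14)
f = 0.69728


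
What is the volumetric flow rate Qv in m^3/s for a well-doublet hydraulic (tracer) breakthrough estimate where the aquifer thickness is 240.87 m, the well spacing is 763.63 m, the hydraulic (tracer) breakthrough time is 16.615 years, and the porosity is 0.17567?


Qv = pi*hr*phi*L^2 / (3*t_bt*365.25*86400)
Qv = pi*240.87*0.17567*763.63^2 / (3*16.615*365.25*86400)
Qv = 0.049280 m^3/s


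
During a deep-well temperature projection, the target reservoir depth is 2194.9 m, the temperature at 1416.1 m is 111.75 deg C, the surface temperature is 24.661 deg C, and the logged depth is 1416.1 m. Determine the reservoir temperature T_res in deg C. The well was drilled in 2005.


Step 1: grad = (T_d1 - T_surf)/d1 * 1000 = (111.75 - 24.661)/1416.1 * 1000 = 61.49919 deg C/km
Step 2: T_res = T_surf + grad*d2/1000 = 24.661 + 61.49919*2194.9/1000 = 159.65 deg C
T_res = 159.65 deg C


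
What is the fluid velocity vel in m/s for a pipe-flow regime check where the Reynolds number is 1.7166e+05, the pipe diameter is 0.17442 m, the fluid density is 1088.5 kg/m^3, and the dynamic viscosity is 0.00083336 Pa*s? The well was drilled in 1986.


vel = Re * mu / (rho * D)
vel = 1.7166e+05 * 0.00083336 / (1088.5 * 0.17442)
vel = 0.75349 m/s


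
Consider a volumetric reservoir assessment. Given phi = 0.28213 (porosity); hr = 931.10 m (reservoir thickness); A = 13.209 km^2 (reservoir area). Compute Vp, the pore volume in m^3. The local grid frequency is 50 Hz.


Vp = A * 1e6 * hr * phi
Vp = 13.209 * 1e6 * 931.10 * 0.28213
Vp = 3.4699e+09 m^3


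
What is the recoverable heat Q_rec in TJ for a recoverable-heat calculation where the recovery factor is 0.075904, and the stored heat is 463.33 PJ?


Q_rec = Q_s * RF
Q_rec = 463.33 * 0.075904
Q_rec = 35.16860 PJ
Convert: 35.16860 PJ * 1000.0 = 35169 TJ
Q_rec = 35169 TJ


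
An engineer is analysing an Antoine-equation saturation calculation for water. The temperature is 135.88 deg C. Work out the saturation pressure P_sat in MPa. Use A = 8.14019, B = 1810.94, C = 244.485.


P_sat = 10^(A - B/(C + T)) / 760 * 0.101325
P_sat = 10^(8.14019 - 1810.94/(244.485 + 135.88)) / 760 * 0.101325
P_sat = 0.31918 MPa


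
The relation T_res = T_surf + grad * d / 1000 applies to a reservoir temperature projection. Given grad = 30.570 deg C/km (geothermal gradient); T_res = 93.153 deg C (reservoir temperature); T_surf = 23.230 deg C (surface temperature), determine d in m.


d = (T_res - T_surf) / grad * 1000
d = (93.153 - 23.230) / 30.570 * 1000
d = 2287.3 m


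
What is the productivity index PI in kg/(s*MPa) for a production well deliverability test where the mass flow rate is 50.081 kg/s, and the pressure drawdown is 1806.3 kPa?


PI = mdot * 1000 / dP
PI = 50.081 * 1000 / 1806.3
PI = 27.726 kg/(s*MPa)


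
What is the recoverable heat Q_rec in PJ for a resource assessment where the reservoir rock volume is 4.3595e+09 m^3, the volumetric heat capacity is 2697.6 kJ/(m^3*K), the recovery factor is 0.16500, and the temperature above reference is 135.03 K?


Step 1: Q_s = Vr*rhoc*dT/1e12 = 4.3595e+09*2697.6*135.03/1e12 = 1587.978 PJ
Step 2: Q_rec = Q_s * RF = 1587.978 * 0.165 = 262.02 PJ
Q_rec = 262.02 PJ


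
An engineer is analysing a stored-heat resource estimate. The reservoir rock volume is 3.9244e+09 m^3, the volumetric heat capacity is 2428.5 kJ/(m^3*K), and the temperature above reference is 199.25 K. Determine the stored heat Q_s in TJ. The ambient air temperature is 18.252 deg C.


Q_s = Vr * rhoc * dT / 1e12
Q_s = 3.9244e+09 * 2428.5 * 199.25 / 1e12
Q_s = 1898.933 PJ
Convert: 1898.933 PJ * 1000.0 = 1.8989e+06 TJ
Q_s = 1.8989e+06 TJ


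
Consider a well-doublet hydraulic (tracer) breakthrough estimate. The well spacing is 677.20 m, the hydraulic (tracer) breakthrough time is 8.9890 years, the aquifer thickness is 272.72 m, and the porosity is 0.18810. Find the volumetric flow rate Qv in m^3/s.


Qv = pi*hr*phi*L^2 / (3*t_bt*365.25*86400)
Qv = pi*272.72*0.18810*677.20^2 / (3*8.9890*365.25*86400)
Qv = 0.086847 m^3/s


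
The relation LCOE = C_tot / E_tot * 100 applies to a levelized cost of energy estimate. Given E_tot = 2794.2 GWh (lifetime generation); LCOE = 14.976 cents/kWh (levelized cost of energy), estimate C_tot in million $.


C_tot = LCOE / 100 * E_tot
C_tot = 14.976 / 100 * 2794.2
C_tot = 418.46 million $


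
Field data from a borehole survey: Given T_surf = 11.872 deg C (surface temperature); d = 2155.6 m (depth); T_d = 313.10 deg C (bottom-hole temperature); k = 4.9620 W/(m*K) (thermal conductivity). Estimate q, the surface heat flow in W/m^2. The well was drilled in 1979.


Step 1: grad = (T_d - T_surf)/d * 1000 = (313.1 - 11.872)/2155.6 * 1000 = 139.7421 deg C/km
Step 2: q = k * grad / 1000 = 4.962 * 139.7421 / 1000 = 0.69340 W/m^2
q = 0.69340 W/m^2


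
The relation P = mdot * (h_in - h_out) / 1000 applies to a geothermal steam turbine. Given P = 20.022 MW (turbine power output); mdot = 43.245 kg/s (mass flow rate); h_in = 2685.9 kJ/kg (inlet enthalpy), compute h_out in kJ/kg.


h_out = h_in - P * 1000 / mdot
h_out = 2685.9 - 20.022 * 1000 / 43.245
h_out = 2222.9 kJ/kg


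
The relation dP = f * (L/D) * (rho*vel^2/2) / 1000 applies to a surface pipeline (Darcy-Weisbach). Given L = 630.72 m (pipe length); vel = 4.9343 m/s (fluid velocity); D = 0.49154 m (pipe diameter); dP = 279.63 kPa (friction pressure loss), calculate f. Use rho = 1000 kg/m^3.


f = dP*1000 / ((L/D)*(rho*vel^2/2))
f = 279.63*1000 / ((630.72/0.49154)*(1000*4.9343^2/2))
f = 0.017901


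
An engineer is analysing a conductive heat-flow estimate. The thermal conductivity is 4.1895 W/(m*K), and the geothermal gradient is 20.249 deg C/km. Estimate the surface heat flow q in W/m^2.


q = k * grad / 1000
q = 4.1895 * 20.249 / 1000
q = 0.084833 W/m^2


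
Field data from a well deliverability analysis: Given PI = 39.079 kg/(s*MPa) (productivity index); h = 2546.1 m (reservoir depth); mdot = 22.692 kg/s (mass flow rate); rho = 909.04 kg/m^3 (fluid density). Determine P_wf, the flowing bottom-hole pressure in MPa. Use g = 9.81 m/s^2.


Step 1: P_i = rho*g*h/1e6 = 909.04*9.81*2546.1/1e6 = 22.70531 MPa
Step 2: P_wf = P_i - mdot/PI = 22.70531 - 22.692/39.079 = 22.125 MPa
P_wf = 22.125 MPa


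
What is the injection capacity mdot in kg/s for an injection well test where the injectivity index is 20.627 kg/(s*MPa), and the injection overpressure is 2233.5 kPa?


mdot = II * dP / 1000
mdot = 20.627 * 2233.5 / 1000
mdot = 46.070 kg/s


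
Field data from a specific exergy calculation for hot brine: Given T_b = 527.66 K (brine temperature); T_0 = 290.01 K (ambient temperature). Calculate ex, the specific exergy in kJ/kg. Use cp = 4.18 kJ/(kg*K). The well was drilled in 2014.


ex = cp * ((T_b - T_0) - T_0 * ln(T_b/T_0))
ex = 4.18 * ((527.66 - 290.01) - 290.01 * ln(527.66/290.01))
ex = 267.81 kJ/kg


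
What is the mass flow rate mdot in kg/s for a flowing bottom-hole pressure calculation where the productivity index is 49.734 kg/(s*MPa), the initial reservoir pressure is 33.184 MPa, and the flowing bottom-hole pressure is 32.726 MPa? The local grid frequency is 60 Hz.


mdot = (P_i - P_wf) * PI
mdot = (33.184 - 32.726) * 49.734
mdot = 22.778 kg/s


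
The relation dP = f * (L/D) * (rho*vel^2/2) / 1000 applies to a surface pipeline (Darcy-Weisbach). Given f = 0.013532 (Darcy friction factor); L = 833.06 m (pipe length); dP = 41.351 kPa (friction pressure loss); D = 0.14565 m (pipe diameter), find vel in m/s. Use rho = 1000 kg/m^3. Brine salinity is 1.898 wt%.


vel = sqrt(dP*1000*2*D / (f*L*rho))
vel = sqrt(41.351*1000*2*0.14565 / (0.013532*833.06*1000))
vel = 1.0337 m/s


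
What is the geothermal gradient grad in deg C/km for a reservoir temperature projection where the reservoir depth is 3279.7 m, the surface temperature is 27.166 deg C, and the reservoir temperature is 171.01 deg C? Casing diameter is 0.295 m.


grad = (T_res - T_surf) / d * 1000
grad = (171.01 - 27.166) / 3279.7 * 1000
grad = 43.859 deg C/km


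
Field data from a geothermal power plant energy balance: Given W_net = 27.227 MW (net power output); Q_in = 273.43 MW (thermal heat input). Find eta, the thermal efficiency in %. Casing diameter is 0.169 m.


eta = W_net / Q_in * 100
eta = 27.227 / 273.43 * 100
eta = 9.9576 %


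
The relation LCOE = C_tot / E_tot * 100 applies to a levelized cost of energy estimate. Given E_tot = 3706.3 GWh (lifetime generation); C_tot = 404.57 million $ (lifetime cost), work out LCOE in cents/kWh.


LCOE = C_tot / E_tot * 100
LCOE = 404.57 / 3706.3 * 100
LCOE = 10.916 cents/kWh


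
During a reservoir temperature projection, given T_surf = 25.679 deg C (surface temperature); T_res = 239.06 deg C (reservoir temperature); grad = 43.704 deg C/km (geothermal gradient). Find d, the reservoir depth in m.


d = (T_res - T_surf) / grad * 1000
d = (239.06 - 25.679) / 43.704 * 1000
d = 4882.4 m


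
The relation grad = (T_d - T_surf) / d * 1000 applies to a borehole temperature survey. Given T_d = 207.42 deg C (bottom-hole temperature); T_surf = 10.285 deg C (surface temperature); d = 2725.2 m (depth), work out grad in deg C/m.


grad = (T_d - T_surf) / d * 1000
grad = (207.42 - 10.285) / 2725.2 * 1000
grad = 72.33781 deg C/km
Convert: 72.33781 deg C/km * 0.001 = 0.072338 deg C/m
grad = 0.072338 deg C/m


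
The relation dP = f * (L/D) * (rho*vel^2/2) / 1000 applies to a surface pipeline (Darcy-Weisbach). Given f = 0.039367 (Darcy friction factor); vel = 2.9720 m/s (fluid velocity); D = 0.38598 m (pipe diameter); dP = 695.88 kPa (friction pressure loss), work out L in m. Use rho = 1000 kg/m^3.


L = dP*1000*D / (f*rho*vel^2/2)
L = 695.88*1000*0.38598 / (0.039367*1000*2.9720^2/2)
L = 1544.9 m


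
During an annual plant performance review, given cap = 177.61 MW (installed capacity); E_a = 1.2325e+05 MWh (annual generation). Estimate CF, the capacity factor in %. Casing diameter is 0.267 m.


CF = E_a / (cap * 8760) * 100
CF = 1.2325e+05 / (177.61 * 8760) * 100
CF = 7.9216 %


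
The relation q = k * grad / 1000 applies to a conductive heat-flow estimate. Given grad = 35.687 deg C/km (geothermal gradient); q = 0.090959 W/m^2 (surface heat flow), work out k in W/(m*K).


k = q * 1000 / grad
k = 0.090959 * 1000 / 35.687
k = 2.5488 W/(m*K)


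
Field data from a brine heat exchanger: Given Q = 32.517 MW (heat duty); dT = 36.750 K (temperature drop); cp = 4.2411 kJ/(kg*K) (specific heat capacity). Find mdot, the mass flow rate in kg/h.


mdot = Q * 1000 / (cp * dT)
mdot = 32.517 * 1000 / (4.2411 * 36.750)
mdot = 208.6290 kg/s
Convert: 208.6290 kg/s * 3600.0 = 7.5106e+05 kg/h
mdot = 7.5106e+05 kg/h


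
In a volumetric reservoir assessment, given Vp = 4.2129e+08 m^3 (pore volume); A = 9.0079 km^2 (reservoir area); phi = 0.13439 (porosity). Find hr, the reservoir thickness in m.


hr = Vp / (A * 1e6 * phi)
hr = 4.2129e+08 / (9.0079 * 1e6 * 0.13439)
hr = 348.01 m


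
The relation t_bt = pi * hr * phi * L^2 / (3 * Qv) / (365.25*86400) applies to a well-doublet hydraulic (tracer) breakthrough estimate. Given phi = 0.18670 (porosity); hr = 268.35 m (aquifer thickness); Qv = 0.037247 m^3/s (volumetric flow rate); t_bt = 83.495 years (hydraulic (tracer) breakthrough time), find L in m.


L = sqrt(t_bt*365.25*86400*3*Qv / (pi*hr*phi))
L = sqrt(83.495*365.25*86400*3*0.037247 / (pi*268.35*0.18670))
L = 1367.7 m


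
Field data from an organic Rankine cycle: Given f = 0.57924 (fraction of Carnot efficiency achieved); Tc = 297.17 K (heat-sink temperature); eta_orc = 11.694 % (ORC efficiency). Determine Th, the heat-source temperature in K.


Th = Tc / (1 - (eta_orc/100)/f)
Th = 297.17 / (1 - (11.694/100)/0.57924)
Th = 372.34 K


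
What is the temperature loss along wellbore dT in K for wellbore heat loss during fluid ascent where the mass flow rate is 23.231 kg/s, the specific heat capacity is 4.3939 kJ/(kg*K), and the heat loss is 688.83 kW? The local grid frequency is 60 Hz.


dT = Q_loss / (mdot * cp)
dT = 688.83 / (23.231 * 4.3939)
dT = 6.7483 K


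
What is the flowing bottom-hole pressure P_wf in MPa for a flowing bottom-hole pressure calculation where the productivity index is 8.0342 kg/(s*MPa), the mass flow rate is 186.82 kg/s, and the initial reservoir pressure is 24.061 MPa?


P_wf = P_i - mdot / PI
P_wf = 24.061 - 186.82 / 8.0342
P_wf = 0.80791 MPa


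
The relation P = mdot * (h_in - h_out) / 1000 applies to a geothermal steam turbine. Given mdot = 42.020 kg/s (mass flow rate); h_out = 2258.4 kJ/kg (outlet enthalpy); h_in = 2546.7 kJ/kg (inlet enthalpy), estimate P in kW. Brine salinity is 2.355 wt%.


P = mdot * (h_in - h_out) / 1000
P = 42.020 * (2546.7 - 2258.4) / 1000
P = 12.11437 MW
Convert: 12.11437 MW * 1000.0 = 12114 kW
P = 12114 kW
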